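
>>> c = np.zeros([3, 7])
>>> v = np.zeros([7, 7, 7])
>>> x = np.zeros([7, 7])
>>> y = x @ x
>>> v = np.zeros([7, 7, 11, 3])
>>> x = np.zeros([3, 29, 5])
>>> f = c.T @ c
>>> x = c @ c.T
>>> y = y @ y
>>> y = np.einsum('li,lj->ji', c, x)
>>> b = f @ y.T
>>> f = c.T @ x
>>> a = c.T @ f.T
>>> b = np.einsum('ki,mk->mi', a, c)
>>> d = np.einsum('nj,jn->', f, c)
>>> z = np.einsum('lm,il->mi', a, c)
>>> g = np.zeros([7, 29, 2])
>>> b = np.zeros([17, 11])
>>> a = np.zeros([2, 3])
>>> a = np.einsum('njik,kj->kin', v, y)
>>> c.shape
(3, 7)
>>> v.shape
(7, 7, 11, 3)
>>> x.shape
(3, 3)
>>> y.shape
(3, 7)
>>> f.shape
(7, 3)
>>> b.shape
(17, 11)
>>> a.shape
(3, 11, 7)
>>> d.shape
()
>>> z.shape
(7, 3)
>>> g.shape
(7, 29, 2)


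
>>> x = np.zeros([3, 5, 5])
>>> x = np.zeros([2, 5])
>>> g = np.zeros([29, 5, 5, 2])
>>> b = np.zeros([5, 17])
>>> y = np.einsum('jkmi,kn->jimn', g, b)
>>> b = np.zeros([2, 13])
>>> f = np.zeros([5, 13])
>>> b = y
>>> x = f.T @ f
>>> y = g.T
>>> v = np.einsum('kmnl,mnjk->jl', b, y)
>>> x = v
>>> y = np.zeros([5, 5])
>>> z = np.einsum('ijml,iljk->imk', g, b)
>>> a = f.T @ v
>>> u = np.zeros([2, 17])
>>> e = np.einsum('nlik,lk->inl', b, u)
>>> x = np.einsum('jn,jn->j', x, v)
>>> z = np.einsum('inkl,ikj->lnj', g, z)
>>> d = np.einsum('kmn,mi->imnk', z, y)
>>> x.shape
(5,)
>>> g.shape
(29, 5, 5, 2)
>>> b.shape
(29, 2, 5, 17)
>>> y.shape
(5, 5)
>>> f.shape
(5, 13)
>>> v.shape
(5, 17)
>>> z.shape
(2, 5, 17)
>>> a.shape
(13, 17)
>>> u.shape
(2, 17)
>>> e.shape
(5, 29, 2)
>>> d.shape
(5, 5, 17, 2)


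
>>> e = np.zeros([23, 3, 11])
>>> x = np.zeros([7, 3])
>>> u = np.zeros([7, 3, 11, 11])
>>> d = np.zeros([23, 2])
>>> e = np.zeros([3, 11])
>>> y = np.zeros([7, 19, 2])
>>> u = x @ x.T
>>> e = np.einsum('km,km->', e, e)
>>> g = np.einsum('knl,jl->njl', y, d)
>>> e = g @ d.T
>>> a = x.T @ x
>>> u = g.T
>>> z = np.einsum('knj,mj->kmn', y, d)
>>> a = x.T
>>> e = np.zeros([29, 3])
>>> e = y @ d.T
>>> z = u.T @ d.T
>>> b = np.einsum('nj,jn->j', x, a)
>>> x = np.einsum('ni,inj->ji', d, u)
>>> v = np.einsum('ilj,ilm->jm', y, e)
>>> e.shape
(7, 19, 23)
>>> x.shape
(19, 2)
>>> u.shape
(2, 23, 19)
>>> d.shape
(23, 2)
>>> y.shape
(7, 19, 2)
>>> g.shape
(19, 23, 2)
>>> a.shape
(3, 7)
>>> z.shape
(19, 23, 23)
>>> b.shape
(3,)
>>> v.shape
(2, 23)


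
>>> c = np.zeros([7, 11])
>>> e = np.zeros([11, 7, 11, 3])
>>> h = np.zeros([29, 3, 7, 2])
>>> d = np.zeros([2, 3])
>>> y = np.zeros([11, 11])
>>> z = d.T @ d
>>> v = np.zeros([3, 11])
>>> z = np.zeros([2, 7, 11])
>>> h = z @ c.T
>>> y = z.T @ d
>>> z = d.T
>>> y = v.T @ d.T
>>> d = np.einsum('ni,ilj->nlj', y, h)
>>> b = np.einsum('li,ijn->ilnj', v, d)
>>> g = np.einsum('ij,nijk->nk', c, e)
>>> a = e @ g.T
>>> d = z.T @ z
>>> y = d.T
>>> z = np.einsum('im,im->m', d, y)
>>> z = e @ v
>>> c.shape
(7, 11)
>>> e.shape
(11, 7, 11, 3)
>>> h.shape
(2, 7, 7)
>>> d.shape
(2, 2)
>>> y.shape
(2, 2)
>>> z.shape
(11, 7, 11, 11)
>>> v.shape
(3, 11)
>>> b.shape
(11, 3, 7, 7)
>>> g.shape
(11, 3)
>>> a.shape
(11, 7, 11, 11)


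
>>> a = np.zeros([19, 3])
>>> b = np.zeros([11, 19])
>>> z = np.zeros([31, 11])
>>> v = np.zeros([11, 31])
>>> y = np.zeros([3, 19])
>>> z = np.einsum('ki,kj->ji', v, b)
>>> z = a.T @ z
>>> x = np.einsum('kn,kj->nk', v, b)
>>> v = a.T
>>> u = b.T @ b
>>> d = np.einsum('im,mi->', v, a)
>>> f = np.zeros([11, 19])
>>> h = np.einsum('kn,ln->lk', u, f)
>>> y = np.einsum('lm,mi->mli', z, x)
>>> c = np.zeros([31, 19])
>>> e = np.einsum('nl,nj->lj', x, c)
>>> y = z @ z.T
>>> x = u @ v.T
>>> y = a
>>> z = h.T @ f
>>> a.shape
(19, 3)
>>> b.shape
(11, 19)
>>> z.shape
(19, 19)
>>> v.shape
(3, 19)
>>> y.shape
(19, 3)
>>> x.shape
(19, 3)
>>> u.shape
(19, 19)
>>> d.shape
()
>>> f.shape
(11, 19)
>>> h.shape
(11, 19)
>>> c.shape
(31, 19)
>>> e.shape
(11, 19)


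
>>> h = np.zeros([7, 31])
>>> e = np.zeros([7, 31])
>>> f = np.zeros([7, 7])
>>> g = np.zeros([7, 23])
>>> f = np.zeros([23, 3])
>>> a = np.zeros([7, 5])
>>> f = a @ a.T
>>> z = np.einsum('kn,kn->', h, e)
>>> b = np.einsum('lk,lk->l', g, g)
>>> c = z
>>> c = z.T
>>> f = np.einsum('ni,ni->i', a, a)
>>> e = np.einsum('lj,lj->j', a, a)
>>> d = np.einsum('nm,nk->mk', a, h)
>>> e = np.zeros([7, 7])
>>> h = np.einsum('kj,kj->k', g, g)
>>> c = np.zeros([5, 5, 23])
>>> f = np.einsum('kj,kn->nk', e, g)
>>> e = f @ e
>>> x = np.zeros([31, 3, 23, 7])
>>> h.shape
(7,)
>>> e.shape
(23, 7)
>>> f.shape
(23, 7)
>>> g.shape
(7, 23)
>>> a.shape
(7, 5)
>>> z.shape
()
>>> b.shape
(7,)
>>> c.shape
(5, 5, 23)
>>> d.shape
(5, 31)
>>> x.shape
(31, 3, 23, 7)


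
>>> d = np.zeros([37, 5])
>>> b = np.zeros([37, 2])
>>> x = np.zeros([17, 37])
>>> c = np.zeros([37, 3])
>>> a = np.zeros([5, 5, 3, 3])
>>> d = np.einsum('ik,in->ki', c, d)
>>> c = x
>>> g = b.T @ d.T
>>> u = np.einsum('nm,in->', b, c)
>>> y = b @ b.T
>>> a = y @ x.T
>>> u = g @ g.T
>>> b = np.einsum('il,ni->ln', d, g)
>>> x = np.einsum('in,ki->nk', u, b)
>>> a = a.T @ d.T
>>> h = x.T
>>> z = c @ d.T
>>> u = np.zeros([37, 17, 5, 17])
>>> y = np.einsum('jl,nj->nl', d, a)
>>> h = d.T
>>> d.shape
(3, 37)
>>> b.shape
(37, 2)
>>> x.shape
(2, 37)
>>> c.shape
(17, 37)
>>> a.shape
(17, 3)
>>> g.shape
(2, 3)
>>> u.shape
(37, 17, 5, 17)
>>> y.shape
(17, 37)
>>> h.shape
(37, 3)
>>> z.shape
(17, 3)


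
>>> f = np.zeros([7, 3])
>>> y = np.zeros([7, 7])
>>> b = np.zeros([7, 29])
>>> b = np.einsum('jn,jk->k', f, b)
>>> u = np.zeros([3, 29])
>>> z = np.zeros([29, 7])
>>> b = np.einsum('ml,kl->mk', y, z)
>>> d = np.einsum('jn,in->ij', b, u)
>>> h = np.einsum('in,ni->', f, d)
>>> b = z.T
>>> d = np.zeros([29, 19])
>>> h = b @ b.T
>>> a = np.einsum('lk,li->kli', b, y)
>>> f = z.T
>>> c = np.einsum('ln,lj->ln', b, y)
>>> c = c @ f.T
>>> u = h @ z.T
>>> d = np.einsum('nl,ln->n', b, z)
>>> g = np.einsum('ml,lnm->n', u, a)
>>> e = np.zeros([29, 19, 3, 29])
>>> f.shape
(7, 29)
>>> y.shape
(7, 7)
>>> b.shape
(7, 29)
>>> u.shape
(7, 29)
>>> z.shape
(29, 7)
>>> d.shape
(7,)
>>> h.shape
(7, 7)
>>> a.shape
(29, 7, 7)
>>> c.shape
(7, 7)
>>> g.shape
(7,)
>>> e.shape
(29, 19, 3, 29)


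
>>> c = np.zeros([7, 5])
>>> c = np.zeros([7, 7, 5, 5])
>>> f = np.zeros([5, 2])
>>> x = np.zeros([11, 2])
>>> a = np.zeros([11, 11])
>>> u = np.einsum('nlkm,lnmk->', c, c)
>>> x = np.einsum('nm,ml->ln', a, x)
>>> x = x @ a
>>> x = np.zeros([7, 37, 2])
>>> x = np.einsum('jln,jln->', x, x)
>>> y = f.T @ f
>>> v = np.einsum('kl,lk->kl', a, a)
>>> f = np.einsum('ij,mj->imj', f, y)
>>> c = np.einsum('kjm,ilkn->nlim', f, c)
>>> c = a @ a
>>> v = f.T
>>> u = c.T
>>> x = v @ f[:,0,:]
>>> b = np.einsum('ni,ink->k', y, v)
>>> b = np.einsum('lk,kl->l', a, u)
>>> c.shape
(11, 11)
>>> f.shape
(5, 2, 2)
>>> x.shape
(2, 2, 2)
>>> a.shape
(11, 11)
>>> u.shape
(11, 11)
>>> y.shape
(2, 2)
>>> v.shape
(2, 2, 5)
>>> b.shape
(11,)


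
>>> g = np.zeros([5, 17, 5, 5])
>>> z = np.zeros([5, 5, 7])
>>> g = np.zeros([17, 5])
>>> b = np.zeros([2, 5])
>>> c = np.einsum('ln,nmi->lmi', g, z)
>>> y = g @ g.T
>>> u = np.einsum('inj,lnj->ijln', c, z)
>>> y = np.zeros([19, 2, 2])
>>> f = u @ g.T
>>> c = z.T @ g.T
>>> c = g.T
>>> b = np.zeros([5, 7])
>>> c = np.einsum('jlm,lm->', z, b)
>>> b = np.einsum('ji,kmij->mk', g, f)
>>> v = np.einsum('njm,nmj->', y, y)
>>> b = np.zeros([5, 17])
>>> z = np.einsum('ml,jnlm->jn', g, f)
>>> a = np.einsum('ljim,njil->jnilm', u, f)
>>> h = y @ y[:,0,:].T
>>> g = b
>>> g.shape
(5, 17)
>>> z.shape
(17, 7)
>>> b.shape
(5, 17)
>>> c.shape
()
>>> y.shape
(19, 2, 2)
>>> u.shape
(17, 7, 5, 5)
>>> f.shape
(17, 7, 5, 17)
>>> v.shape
()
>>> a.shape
(7, 17, 5, 17, 5)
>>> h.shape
(19, 2, 19)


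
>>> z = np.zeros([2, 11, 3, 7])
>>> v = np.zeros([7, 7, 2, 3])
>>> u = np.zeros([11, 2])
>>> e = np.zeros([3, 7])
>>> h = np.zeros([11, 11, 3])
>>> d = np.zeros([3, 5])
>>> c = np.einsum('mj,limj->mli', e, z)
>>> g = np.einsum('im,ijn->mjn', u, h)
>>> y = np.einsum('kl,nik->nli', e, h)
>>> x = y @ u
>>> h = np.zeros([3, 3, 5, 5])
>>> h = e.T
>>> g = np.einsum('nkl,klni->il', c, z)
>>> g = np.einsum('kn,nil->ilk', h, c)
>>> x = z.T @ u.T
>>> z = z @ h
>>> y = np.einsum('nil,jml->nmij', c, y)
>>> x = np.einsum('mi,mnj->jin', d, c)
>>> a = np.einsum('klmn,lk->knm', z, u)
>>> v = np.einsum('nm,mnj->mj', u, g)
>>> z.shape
(2, 11, 3, 3)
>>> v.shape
(2, 7)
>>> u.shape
(11, 2)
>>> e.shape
(3, 7)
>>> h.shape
(7, 3)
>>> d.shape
(3, 5)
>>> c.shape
(3, 2, 11)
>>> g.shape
(2, 11, 7)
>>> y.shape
(3, 7, 2, 11)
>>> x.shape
(11, 5, 2)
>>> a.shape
(2, 3, 3)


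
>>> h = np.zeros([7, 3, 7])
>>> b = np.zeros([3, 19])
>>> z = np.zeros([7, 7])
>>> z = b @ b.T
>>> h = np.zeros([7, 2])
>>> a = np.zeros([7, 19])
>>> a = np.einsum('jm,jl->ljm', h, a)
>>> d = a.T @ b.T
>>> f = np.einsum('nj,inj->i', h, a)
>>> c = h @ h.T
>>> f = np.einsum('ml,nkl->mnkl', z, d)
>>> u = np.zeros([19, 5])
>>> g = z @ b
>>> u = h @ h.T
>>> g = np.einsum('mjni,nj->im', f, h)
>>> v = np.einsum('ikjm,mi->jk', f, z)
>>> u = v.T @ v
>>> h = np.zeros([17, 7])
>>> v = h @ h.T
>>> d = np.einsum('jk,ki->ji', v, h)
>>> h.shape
(17, 7)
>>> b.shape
(3, 19)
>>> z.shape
(3, 3)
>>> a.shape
(19, 7, 2)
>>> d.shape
(17, 7)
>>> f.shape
(3, 2, 7, 3)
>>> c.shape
(7, 7)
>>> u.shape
(2, 2)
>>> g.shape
(3, 3)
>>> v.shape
(17, 17)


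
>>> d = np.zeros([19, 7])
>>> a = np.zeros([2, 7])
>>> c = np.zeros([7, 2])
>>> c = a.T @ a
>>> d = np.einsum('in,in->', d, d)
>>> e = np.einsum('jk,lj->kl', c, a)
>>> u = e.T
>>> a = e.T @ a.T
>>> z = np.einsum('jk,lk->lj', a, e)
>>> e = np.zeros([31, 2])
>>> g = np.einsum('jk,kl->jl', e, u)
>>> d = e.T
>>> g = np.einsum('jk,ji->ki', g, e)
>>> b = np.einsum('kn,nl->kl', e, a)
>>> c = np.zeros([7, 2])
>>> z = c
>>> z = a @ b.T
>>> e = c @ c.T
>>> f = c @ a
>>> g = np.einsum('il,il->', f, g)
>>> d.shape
(2, 31)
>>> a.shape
(2, 2)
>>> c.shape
(7, 2)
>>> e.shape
(7, 7)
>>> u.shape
(2, 7)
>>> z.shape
(2, 31)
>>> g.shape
()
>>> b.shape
(31, 2)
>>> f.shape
(7, 2)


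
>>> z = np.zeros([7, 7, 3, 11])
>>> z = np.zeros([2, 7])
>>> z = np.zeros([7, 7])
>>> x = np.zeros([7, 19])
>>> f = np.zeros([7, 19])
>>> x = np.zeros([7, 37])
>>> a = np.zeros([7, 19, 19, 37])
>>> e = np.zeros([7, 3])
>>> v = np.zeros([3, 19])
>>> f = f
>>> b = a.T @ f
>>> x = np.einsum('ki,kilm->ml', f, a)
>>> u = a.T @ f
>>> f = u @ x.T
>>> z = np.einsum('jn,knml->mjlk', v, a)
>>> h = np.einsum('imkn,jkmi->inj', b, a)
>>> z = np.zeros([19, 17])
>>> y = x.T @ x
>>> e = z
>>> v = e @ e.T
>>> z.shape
(19, 17)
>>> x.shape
(37, 19)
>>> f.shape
(37, 19, 19, 37)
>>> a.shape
(7, 19, 19, 37)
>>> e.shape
(19, 17)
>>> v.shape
(19, 19)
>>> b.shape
(37, 19, 19, 19)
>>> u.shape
(37, 19, 19, 19)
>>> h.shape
(37, 19, 7)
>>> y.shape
(19, 19)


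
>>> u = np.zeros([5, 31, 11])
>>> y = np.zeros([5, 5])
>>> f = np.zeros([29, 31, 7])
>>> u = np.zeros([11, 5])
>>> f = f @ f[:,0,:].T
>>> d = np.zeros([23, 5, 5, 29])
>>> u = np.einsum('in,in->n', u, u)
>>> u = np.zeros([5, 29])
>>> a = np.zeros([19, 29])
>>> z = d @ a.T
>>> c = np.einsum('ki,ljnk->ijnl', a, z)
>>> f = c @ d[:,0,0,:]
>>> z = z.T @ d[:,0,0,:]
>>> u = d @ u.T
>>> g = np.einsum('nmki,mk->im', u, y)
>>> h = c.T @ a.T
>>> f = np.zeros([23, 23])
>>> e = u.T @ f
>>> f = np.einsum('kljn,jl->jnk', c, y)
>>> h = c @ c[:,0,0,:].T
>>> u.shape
(23, 5, 5, 5)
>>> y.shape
(5, 5)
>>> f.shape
(5, 23, 29)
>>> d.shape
(23, 5, 5, 29)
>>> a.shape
(19, 29)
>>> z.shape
(19, 5, 5, 29)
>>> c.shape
(29, 5, 5, 23)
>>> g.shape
(5, 5)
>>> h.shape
(29, 5, 5, 29)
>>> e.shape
(5, 5, 5, 23)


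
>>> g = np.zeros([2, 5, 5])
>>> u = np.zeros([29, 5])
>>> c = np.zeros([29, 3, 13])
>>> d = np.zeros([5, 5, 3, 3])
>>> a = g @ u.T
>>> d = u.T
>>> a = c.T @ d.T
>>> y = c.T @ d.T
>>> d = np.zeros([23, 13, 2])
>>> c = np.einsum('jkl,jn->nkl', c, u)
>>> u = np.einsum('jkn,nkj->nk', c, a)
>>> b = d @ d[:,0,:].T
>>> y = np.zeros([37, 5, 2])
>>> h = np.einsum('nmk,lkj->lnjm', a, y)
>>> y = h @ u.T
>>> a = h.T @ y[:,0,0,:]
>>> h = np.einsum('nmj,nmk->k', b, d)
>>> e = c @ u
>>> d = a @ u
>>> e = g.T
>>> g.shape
(2, 5, 5)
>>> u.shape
(13, 3)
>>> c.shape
(5, 3, 13)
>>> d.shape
(3, 2, 13, 3)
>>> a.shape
(3, 2, 13, 13)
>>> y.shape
(37, 13, 2, 13)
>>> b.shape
(23, 13, 23)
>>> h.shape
(2,)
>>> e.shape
(5, 5, 2)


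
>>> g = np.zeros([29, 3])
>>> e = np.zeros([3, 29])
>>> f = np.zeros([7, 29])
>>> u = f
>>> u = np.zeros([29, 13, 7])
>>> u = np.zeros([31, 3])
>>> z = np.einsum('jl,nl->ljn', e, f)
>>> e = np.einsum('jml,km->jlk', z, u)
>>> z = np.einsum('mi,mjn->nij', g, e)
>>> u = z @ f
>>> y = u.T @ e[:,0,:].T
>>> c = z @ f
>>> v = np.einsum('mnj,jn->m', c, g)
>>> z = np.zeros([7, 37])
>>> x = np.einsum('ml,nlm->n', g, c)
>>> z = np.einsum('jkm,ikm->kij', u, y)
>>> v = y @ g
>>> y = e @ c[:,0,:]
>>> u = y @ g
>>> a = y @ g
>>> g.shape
(29, 3)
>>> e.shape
(29, 7, 31)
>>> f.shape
(7, 29)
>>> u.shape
(29, 7, 3)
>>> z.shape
(3, 29, 31)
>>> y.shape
(29, 7, 29)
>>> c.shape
(31, 3, 29)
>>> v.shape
(29, 3, 3)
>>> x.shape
(31,)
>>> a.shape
(29, 7, 3)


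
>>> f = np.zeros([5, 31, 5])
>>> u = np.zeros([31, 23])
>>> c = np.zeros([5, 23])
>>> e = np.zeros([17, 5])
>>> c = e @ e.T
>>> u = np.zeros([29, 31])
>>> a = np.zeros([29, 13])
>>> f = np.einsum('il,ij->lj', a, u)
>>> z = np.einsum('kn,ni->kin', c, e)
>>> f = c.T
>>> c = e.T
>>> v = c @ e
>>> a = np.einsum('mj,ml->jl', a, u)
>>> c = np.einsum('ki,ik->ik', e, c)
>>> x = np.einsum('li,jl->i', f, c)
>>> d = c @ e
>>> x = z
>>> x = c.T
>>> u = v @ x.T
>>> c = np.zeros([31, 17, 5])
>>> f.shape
(17, 17)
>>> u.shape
(5, 17)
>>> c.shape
(31, 17, 5)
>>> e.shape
(17, 5)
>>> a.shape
(13, 31)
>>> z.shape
(17, 5, 17)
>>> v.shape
(5, 5)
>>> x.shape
(17, 5)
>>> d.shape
(5, 5)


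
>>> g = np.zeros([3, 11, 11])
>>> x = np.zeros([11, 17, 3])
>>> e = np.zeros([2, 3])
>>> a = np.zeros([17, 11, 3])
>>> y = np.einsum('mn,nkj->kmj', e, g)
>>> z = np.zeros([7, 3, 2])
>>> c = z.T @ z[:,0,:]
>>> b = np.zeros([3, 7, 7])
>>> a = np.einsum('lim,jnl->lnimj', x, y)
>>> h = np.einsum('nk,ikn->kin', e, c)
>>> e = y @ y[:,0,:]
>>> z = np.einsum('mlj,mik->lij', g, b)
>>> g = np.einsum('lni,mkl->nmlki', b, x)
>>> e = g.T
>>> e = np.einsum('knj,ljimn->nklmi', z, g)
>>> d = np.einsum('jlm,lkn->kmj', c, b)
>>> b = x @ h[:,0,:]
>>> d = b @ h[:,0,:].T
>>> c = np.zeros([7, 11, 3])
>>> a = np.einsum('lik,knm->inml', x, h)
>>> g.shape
(7, 11, 3, 17, 7)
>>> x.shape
(11, 17, 3)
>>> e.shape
(7, 11, 7, 17, 3)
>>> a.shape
(17, 2, 2, 11)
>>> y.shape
(11, 2, 11)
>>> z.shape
(11, 7, 11)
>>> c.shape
(7, 11, 3)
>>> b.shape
(11, 17, 2)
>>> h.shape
(3, 2, 2)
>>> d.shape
(11, 17, 3)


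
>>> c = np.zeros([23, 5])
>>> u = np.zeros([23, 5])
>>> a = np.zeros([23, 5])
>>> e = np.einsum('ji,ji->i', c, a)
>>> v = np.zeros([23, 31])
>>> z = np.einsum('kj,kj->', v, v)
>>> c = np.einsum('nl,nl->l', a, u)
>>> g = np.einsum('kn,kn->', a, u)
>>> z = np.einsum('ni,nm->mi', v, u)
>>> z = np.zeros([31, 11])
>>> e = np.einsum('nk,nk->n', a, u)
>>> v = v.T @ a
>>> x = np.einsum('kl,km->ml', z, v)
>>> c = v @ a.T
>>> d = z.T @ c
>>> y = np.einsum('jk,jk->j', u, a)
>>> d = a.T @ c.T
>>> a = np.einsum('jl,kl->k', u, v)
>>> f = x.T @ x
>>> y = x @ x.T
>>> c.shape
(31, 23)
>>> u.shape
(23, 5)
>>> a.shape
(31,)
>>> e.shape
(23,)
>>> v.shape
(31, 5)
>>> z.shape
(31, 11)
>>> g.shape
()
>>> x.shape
(5, 11)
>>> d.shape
(5, 31)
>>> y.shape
(5, 5)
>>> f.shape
(11, 11)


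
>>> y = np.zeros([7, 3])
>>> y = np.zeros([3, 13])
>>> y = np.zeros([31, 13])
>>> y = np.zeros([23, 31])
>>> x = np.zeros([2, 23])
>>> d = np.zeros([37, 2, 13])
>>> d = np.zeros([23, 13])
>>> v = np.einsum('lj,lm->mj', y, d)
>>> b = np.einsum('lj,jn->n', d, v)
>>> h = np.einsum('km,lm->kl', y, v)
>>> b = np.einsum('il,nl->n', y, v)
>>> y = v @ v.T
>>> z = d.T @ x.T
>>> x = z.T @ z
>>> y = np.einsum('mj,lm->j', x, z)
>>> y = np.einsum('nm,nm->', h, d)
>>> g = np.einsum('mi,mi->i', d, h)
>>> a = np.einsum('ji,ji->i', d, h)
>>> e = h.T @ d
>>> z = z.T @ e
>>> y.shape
()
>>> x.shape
(2, 2)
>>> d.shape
(23, 13)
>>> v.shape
(13, 31)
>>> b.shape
(13,)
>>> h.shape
(23, 13)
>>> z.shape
(2, 13)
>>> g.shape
(13,)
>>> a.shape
(13,)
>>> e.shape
(13, 13)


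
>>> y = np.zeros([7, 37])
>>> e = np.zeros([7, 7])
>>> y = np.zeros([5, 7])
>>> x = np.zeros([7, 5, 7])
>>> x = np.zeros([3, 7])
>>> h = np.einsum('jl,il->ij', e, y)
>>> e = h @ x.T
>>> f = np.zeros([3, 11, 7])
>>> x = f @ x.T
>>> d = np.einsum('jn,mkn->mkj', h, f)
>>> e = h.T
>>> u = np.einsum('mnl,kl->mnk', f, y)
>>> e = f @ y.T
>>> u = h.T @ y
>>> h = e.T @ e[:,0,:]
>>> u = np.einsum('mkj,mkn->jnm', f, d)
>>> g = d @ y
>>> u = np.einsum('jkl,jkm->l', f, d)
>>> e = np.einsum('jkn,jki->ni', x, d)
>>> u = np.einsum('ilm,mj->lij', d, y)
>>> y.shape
(5, 7)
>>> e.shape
(3, 5)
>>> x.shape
(3, 11, 3)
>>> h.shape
(5, 11, 5)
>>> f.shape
(3, 11, 7)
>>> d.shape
(3, 11, 5)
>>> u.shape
(11, 3, 7)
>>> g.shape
(3, 11, 7)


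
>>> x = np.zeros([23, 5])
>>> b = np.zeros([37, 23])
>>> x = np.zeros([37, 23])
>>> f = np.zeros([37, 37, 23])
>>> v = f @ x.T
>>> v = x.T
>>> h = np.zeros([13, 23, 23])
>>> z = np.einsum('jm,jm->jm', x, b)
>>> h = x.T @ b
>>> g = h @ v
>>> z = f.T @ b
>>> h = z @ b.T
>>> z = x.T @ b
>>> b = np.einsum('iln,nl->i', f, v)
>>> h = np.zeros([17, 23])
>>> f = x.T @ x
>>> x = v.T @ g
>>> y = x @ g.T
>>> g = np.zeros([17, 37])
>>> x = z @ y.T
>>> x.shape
(23, 37)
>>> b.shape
(37,)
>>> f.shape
(23, 23)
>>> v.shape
(23, 37)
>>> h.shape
(17, 23)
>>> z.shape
(23, 23)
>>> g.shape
(17, 37)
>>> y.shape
(37, 23)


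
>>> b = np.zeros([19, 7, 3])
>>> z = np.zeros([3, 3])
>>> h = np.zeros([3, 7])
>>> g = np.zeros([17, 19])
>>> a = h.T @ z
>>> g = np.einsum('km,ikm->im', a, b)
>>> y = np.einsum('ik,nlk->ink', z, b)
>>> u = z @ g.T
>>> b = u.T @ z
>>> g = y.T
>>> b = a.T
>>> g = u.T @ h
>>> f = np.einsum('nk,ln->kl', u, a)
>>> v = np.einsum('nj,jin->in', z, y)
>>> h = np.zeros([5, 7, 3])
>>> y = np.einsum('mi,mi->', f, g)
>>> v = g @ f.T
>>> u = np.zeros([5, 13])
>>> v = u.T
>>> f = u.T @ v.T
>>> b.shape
(3, 7)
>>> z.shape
(3, 3)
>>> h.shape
(5, 7, 3)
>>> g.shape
(19, 7)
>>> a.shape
(7, 3)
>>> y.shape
()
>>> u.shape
(5, 13)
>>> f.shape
(13, 13)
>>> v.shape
(13, 5)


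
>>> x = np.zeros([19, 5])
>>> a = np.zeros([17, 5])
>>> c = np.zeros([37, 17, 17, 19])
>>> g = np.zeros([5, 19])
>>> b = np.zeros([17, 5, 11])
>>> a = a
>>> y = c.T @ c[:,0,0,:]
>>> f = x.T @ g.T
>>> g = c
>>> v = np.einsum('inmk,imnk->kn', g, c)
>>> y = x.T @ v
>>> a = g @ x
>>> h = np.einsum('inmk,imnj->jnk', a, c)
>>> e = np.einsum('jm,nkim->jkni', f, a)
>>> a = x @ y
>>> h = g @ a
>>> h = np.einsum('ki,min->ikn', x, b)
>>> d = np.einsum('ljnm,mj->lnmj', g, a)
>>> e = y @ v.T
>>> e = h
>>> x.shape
(19, 5)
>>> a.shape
(19, 17)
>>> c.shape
(37, 17, 17, 19)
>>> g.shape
(37, 17, 17, 19)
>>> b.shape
(17, 5, 11)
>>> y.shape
(5, 17)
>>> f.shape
(5, 5)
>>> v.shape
(19, 17)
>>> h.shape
(5, 19, 11)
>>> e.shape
(5, 19, 11)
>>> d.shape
(37, 17, 19, 17)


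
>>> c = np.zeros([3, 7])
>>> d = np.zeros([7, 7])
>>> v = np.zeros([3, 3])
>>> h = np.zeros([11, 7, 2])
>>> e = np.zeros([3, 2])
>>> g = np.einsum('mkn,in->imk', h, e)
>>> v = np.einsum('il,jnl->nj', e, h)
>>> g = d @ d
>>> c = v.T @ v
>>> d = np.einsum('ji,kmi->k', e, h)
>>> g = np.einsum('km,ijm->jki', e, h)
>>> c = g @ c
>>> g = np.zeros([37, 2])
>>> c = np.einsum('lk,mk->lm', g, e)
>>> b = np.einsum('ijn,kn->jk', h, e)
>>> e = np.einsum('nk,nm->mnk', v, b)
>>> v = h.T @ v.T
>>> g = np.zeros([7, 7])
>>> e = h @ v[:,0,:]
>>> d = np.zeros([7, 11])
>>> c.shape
(37, 3)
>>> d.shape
(7, 11)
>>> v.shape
(2, 7, 7)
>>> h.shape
(11, 7, 2)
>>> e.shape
(11, 7, 7)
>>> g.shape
(7, 7)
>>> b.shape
(7, 3)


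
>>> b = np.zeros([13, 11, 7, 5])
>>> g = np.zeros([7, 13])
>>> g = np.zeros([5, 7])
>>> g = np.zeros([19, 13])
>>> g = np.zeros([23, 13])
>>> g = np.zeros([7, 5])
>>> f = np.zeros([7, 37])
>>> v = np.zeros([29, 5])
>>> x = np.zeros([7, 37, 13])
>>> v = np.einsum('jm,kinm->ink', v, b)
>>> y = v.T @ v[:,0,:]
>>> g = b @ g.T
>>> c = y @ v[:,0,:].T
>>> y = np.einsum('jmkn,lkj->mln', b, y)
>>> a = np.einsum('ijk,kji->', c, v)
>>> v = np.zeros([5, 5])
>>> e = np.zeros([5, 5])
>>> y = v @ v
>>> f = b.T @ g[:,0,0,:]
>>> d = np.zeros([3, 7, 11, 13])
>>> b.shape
(13, 11, 7, 5)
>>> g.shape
(13, 11, 7, 7)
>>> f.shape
(5, 7, 11, 7)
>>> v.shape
(5, 5)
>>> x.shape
(7, 37, 13)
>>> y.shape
(5, 5)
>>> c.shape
(13, 7, 11)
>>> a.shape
()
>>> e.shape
(5, 5)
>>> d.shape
(3, 7, 11, 13)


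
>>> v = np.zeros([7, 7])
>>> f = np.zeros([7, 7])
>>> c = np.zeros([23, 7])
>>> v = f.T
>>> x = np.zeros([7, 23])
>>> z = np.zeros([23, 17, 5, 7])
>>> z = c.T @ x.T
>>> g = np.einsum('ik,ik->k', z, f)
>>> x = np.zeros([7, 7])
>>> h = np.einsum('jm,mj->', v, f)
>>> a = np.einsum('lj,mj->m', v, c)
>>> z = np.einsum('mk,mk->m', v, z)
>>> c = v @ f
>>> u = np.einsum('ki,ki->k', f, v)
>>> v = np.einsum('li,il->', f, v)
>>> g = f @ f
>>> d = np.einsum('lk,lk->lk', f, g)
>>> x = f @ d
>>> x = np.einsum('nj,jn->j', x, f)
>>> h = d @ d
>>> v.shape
()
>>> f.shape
(7, 7)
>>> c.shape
(7, 7)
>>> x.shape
(7,)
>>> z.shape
(7,)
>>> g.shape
(7, 7)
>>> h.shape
(7, 7)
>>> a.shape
(23,)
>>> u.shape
(7,)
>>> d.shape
(7, 7)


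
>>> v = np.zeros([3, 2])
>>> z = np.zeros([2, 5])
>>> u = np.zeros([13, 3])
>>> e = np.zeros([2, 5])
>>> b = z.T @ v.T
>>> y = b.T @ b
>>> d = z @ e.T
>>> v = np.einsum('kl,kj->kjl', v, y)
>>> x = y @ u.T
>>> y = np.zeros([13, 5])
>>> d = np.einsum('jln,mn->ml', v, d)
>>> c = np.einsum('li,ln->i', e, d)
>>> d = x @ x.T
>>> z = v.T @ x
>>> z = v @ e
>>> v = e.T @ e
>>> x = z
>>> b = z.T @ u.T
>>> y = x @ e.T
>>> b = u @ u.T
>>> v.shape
(5, 5)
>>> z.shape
(3, 3, 5)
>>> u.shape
(13, 3)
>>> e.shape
(2, 5)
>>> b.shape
(13, 13)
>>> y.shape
(3, 3, 2)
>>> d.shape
(3, 3)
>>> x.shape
(3, 3, 5)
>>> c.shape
(5,)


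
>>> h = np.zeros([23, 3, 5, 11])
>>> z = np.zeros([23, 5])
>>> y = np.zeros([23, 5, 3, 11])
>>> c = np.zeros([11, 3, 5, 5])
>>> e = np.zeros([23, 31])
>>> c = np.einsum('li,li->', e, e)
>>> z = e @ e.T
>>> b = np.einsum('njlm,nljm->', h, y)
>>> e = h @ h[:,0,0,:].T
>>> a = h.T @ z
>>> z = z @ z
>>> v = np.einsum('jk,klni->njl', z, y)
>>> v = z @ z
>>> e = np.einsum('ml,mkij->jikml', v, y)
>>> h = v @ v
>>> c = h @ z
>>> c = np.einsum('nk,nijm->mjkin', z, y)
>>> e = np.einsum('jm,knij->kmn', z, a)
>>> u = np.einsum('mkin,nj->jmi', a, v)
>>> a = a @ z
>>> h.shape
(23, 23)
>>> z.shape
(23, 23)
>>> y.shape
(23, 5, 3, 11)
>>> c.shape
(11, 3, 23, 5, 23)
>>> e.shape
(11, 23, 5)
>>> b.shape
()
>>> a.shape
(11, 5, 3, 23)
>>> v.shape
(23, 23)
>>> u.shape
(23, 11, 3)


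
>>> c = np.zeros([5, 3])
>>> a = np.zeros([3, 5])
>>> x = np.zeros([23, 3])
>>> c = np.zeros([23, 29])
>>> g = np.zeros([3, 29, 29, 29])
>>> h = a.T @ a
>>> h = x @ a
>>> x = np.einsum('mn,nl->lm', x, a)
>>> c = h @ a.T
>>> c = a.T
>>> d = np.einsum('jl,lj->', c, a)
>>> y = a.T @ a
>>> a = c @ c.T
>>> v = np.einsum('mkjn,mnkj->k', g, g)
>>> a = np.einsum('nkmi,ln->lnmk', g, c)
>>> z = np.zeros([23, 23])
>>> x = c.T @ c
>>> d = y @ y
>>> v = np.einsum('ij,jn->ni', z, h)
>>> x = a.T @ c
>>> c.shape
(5, 3)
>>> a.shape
(5, 3, 29, 29)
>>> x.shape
(29, 29, 3, 3)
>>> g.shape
(3, 29, 29, 29)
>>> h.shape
(23, 5)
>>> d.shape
(5, 5)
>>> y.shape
(5, 5)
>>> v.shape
(5, 23)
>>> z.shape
(23, 23)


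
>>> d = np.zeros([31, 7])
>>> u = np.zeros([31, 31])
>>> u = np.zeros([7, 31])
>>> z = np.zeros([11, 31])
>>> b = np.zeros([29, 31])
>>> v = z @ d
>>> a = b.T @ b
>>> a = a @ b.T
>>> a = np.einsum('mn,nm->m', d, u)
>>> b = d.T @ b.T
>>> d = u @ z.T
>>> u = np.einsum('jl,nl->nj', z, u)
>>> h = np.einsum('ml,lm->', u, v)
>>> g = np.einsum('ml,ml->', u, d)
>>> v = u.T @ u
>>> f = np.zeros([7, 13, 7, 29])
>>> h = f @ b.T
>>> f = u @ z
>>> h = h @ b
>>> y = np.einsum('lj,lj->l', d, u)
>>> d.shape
(7, 11)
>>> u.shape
(7, 11)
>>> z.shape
(11, 31)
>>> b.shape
(7, 29)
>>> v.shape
(11, 11)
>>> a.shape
(31,)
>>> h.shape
(7, 13, 7, 29)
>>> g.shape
()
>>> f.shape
(7, 31)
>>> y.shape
(7,)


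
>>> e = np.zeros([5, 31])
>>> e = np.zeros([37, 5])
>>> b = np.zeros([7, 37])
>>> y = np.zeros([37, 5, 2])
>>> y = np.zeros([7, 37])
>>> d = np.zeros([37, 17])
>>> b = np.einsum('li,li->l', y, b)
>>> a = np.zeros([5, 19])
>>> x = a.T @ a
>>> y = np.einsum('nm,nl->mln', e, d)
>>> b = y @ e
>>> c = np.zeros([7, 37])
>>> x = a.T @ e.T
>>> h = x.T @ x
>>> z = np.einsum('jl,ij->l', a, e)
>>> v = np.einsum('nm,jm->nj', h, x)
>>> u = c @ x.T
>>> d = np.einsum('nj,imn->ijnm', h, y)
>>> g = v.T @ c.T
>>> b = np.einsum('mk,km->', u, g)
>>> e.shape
(37, 5)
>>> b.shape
()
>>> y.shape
(5, 17, 37)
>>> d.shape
(5, 37, 37, 17)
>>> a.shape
(5, 19)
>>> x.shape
(19, 37)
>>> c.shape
(7, 37)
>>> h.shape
(37, 37)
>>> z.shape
(19,)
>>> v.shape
(37, 19)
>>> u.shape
(7, 19)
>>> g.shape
(19, 7)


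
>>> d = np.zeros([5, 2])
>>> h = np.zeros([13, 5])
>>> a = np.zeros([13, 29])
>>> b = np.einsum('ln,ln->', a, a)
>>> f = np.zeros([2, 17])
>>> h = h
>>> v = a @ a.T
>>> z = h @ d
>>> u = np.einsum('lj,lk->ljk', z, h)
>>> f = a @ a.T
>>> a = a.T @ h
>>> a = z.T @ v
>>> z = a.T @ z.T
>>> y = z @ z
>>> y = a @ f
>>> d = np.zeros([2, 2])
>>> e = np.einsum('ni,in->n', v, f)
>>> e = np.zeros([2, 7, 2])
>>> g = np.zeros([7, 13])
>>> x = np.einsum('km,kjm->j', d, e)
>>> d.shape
(2, 2)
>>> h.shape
(13, 5)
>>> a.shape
(2, 13)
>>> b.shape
()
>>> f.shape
(13, 13)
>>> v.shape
(13, 13)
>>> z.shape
(13, 13)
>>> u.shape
(13, 2, 5)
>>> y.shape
(2, 13)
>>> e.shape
(2, 7, 2)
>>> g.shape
(7, 13)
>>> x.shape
(7,)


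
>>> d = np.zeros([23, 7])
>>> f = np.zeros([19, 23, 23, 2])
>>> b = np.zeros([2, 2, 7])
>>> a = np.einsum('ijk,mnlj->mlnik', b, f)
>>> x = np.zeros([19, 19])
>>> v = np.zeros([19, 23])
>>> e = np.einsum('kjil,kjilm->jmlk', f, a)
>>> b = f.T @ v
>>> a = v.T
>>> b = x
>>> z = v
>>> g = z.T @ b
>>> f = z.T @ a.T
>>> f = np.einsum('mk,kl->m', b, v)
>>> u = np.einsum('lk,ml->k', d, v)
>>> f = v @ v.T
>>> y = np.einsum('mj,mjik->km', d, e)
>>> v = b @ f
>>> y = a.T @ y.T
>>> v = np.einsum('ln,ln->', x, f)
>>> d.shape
(23, 7)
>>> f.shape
(19, 19)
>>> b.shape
(19, 19)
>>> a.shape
(23, 19)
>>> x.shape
(19, 19)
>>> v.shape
()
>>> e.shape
(23, 7, 2, 19)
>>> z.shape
(19, 23)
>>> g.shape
(23, 19)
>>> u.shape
(7,)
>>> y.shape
(19, 19)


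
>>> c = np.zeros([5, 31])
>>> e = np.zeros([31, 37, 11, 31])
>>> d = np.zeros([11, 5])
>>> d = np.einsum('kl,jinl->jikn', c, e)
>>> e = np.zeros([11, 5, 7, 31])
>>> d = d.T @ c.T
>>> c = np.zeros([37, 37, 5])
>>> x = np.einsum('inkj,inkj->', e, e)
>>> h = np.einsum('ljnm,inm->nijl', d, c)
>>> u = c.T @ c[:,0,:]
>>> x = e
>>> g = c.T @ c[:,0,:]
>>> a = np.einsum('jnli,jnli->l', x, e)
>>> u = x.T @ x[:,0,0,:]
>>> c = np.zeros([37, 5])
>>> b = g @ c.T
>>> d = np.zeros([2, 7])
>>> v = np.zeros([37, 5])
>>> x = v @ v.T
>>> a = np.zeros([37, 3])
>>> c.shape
(37, 5)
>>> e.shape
(11, 5, 7, 31)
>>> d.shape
(2, 7)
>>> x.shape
(37, 37)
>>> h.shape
(37, 37, 5, 11)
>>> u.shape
(31, 7, 5, 31)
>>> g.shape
(5, 37, 5)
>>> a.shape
(37, 3)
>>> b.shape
(5, 37, 37)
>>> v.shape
(37, 5)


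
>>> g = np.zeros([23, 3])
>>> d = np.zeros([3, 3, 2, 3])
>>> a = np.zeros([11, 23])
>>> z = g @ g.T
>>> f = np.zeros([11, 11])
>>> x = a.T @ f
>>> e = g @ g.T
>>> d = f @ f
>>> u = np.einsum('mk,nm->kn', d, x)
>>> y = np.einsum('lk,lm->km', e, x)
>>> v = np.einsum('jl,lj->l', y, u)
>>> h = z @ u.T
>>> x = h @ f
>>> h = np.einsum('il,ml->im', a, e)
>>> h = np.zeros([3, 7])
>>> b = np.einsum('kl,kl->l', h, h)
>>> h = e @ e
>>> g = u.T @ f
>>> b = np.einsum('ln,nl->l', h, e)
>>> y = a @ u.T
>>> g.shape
(23, 11)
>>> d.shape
(11, 11)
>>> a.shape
(11, 23)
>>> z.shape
(23, 23)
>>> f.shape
(11, 11)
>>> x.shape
(23, 11)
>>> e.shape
(23, 23)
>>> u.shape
(11, 23)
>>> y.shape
(11, 11)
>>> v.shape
(11,)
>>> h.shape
(23, 23)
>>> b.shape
(23,)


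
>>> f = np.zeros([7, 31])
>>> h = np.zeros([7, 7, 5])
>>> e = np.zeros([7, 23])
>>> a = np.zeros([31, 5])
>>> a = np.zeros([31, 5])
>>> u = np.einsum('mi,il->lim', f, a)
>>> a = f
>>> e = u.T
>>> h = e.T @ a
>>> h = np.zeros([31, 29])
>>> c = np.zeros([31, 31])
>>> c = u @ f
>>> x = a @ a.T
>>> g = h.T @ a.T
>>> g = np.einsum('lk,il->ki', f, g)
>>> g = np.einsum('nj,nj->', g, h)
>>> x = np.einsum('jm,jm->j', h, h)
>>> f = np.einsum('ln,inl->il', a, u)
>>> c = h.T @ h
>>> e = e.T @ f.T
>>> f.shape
(5, 7)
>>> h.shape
(31, 29)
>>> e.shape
(5, 31, 5)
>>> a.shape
(7, 31)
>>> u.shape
(5, 31, 7)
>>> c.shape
(29, 29)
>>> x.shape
(31,)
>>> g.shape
()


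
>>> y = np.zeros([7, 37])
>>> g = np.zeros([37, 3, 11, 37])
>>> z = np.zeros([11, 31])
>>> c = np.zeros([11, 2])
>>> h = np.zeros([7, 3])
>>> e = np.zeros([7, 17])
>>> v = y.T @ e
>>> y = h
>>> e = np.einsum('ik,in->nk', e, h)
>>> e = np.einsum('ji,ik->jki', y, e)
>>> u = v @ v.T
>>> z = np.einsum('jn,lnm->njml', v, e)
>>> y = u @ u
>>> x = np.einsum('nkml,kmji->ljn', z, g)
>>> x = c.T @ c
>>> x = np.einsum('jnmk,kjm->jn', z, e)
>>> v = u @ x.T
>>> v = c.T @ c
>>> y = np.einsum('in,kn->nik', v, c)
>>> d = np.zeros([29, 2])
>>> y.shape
(2, 2, 11)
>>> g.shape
(37, 3, 11, 37)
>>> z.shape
(17, 37, 3, 7)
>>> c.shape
(11, 2)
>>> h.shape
(7, 3)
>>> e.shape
(7, 17, 3)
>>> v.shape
(2, 2)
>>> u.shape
(37, 37)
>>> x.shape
(17, 37)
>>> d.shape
(29, 2)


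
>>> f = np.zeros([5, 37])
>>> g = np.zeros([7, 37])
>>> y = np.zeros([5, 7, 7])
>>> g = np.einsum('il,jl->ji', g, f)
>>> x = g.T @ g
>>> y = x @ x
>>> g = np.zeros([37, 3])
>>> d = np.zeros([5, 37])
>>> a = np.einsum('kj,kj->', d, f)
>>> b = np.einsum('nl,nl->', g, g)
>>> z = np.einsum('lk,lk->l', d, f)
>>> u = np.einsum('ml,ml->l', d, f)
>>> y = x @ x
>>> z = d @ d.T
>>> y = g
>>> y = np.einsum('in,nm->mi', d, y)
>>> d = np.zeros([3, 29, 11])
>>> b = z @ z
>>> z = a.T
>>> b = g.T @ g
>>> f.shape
(5, 37)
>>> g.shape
(37, 3)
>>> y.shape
(3, 5)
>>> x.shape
(7, 7)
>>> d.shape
(3, 29, 11)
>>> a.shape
()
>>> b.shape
(3, 3)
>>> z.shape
()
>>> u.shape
(37,)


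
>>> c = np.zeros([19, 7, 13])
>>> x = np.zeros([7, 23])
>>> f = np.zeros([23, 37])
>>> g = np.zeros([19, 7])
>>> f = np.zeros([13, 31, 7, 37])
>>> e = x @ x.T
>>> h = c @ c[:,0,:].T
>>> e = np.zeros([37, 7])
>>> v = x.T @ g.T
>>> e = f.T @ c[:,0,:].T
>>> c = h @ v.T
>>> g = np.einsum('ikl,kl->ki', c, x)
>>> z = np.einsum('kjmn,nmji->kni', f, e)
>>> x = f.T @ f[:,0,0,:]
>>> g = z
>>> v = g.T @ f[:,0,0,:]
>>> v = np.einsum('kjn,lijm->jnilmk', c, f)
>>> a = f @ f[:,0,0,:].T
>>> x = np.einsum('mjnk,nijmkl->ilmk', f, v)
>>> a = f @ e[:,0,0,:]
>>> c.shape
(19, 7, 23)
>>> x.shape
(23, 19, 13, 37)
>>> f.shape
(13, 31, 7, 37)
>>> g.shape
(13, 37, 19)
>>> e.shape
(37, 7, 31, 19)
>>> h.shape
(19, 7, 19)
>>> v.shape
(7, 23, 31, 13, 37, 19)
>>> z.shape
(13, 37, 19)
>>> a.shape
(13, 31, 7, 19)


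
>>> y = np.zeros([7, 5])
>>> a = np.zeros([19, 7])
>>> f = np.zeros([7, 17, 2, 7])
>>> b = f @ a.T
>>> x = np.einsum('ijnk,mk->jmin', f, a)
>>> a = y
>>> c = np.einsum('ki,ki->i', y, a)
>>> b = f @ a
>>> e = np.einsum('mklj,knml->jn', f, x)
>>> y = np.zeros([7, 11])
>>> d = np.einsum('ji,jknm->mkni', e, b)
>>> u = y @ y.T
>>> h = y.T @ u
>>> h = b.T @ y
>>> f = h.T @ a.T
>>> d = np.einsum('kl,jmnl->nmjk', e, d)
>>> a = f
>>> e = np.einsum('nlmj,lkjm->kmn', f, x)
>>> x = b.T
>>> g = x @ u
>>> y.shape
(7, 11)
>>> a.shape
(11, 17, 2, 7)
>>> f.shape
(11, 17, 2, 7)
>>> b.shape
(7, 17, 2, 5)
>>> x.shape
(5, 2, 17, 7)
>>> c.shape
(5,)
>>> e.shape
(19, 2, 11)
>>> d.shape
(2, 17, 5, 7)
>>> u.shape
(7, 7)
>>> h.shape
(5, 2, 17, 11)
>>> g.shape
(5, 2, 17, 7)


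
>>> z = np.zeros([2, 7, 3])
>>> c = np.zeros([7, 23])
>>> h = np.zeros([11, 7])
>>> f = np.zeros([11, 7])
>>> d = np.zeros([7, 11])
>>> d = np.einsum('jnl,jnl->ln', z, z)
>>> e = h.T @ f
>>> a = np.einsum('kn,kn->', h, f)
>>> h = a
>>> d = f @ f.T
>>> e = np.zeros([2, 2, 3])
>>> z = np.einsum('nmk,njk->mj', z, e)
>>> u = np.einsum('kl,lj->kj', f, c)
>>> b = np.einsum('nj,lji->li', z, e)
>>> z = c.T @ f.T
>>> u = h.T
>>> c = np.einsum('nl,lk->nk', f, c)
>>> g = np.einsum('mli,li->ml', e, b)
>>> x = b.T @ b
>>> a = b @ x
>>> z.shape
(23, 11)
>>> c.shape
(11, 23)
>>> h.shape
()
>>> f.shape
(11, 7)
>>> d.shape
(11, 11)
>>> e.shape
(2, 2, 3)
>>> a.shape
(2, 3)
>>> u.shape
()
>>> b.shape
(2, 3)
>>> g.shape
(2, 2)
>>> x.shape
(3, 3)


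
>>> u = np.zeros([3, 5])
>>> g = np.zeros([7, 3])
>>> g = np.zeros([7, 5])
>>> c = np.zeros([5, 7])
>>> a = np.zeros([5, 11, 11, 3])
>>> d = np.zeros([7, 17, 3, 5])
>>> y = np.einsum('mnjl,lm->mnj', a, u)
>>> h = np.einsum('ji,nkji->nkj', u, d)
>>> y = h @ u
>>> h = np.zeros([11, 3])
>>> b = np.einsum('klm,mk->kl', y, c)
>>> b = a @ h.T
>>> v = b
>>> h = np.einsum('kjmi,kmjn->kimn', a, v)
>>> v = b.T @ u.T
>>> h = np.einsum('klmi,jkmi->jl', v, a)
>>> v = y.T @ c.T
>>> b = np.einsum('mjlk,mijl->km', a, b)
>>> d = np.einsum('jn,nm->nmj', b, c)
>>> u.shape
(3, 5)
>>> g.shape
(7, 5)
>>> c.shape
(5, 7)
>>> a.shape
(5, 11, 11, 3)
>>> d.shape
(5, 7, 3)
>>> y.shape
(7, 17, 5)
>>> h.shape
(5, 11)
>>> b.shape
(3, 5)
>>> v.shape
(5, 17, 5)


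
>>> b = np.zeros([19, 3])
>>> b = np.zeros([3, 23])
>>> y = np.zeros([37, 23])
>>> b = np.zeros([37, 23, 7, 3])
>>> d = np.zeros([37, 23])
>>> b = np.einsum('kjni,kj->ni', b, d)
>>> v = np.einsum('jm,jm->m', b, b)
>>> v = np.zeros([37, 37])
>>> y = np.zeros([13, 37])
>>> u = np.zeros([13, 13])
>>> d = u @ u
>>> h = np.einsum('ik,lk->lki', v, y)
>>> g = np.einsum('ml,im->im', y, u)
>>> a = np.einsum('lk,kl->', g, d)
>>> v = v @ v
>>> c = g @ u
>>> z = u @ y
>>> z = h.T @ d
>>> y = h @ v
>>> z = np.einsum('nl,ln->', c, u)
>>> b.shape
(7, 3)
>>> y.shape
(13, 37, 37)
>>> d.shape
(13, 13)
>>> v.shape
(37, 37)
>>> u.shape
(13, 13)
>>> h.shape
(13, 37, 37)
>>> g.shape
(13, 13)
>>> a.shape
()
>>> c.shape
(13, 13)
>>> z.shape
()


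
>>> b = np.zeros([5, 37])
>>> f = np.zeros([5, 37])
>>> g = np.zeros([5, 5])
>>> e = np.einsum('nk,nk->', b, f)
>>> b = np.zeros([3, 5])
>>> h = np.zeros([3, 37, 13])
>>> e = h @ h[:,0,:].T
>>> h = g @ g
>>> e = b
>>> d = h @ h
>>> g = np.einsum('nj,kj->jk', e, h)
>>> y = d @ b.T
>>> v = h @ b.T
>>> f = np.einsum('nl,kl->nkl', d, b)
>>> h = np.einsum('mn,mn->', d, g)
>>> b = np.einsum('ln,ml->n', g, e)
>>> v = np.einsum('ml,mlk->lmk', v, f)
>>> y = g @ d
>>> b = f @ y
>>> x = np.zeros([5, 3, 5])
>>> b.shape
(5, 3, 5)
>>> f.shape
(5, 3, 5)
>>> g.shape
(5, 5)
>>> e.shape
(3, 5)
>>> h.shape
()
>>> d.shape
(5, 5)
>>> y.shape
(5, 5)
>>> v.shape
(3, 5, 5)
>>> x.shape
(5, 3, 5)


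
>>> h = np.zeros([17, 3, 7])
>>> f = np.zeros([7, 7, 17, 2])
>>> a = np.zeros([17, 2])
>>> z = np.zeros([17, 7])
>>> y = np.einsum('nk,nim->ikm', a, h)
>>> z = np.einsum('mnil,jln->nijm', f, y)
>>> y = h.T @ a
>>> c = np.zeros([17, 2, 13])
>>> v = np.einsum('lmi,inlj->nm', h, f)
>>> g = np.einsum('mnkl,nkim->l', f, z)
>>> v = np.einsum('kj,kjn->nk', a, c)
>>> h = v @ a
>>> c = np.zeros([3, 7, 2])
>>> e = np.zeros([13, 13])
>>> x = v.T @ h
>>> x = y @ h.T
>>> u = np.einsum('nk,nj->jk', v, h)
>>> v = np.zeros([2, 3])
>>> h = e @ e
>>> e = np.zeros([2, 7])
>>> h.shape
(13, 13)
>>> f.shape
(7, 7, 17, 2)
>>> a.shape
(17, 2)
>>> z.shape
(7, 17, 3, 7)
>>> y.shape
(7, 3, 2)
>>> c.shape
(3, 7, 2)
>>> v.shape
(2, 3)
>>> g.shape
(2,)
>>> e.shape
(2, 7)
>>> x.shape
(7, 3, 13)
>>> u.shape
(2, 17)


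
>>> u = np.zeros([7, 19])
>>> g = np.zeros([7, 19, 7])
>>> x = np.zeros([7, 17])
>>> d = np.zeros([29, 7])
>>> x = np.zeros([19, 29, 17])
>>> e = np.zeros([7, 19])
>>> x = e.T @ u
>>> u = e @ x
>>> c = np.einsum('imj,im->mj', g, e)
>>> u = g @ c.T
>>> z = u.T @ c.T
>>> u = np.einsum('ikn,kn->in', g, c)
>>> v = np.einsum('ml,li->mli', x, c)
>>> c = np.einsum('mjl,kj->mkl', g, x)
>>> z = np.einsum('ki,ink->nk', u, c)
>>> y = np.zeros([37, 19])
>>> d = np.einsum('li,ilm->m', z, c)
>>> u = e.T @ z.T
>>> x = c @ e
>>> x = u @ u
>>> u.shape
(19, 19)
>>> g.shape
(7, 19, 7)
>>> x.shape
(19, 19)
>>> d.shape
(7,)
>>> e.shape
(7, 19)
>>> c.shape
(7, 19, 7)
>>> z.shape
(19, 7)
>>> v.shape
(19, 19, 7)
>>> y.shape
(37, 19)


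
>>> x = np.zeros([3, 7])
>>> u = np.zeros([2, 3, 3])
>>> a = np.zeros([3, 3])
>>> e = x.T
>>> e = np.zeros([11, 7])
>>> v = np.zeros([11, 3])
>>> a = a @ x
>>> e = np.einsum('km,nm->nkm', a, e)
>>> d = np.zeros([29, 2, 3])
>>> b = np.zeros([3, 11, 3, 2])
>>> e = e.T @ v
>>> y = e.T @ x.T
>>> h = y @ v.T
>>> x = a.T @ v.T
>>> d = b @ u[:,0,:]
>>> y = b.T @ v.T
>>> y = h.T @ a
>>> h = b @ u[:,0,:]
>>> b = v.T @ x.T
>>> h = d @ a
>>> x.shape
(7, 11)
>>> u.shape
(2, 3, 3)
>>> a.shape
(3, 7)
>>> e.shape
(7, 3, 3)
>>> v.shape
(11, 3)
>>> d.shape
(3, 11, 3, 3)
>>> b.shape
(3, 7)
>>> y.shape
(11, 3, 7)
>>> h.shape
(3, 11, 3, 7)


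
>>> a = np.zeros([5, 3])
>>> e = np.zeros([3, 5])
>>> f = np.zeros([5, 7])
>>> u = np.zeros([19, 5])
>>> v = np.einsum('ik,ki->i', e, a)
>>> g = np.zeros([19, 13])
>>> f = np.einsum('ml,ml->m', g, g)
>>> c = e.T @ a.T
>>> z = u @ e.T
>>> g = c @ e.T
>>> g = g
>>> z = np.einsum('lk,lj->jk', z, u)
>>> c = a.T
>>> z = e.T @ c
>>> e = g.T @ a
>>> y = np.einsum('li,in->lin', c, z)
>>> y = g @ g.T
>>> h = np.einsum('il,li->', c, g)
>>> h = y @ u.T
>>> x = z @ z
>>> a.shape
(5, 3)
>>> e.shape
(3, 3)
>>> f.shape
(19,)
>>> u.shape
(19, 5)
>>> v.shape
(3,)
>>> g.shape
(5, 3)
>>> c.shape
(3, 5)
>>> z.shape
(5, 5)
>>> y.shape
(5, 5)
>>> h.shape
(5, 19)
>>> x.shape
(5, 5)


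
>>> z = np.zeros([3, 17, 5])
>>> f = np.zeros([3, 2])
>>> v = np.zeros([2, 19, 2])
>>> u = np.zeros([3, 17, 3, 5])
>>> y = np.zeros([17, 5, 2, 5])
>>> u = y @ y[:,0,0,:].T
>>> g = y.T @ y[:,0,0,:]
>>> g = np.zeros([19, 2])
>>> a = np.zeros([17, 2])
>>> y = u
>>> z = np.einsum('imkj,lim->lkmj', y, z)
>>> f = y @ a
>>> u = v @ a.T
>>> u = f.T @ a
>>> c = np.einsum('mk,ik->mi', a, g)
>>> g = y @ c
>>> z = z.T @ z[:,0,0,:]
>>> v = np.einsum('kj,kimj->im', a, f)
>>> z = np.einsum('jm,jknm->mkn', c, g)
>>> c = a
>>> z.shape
(19, 5, 2)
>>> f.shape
(17, 5, 2, 2)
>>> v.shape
(5, 2)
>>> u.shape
(2, 2, 5, 2)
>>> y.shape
(17, 5, 2, 17)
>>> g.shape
(17, 5, 2, 19)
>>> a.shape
(17, 2)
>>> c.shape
(17, 2)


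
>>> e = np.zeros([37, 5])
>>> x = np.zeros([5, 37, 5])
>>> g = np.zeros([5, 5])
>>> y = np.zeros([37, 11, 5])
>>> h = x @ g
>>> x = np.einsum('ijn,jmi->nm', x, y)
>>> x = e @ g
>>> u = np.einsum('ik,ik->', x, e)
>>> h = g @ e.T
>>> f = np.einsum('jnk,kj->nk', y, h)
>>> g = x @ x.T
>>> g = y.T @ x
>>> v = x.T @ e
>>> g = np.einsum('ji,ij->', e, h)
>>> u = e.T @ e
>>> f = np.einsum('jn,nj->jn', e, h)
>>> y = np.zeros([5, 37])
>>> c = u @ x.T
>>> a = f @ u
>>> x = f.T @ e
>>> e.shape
(37, 5)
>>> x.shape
(5, 5)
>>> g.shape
()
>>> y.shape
(5, 37)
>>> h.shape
(5, 37)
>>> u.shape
(5, 5)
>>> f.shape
(37, 5)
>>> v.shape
(5, 5)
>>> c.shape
(5, 37)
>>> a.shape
(37, 5)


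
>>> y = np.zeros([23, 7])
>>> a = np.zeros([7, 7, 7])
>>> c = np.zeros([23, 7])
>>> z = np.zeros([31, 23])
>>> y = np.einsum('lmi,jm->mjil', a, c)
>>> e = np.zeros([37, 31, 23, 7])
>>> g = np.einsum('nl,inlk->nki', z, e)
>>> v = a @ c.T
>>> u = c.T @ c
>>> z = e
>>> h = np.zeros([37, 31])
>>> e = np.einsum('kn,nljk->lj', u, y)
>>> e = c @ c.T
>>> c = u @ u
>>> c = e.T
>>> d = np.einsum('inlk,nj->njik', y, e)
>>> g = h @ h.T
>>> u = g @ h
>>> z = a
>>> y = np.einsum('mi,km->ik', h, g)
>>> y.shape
(31, 37)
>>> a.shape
(7, 7, 7)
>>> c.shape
(23, 23)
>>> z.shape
(7, 7, 7)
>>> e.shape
(23, 23)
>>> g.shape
(37, 37)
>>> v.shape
(7, 7, 23)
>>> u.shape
(37, 31)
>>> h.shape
(37, 31)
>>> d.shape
(23, 23, 7, 7)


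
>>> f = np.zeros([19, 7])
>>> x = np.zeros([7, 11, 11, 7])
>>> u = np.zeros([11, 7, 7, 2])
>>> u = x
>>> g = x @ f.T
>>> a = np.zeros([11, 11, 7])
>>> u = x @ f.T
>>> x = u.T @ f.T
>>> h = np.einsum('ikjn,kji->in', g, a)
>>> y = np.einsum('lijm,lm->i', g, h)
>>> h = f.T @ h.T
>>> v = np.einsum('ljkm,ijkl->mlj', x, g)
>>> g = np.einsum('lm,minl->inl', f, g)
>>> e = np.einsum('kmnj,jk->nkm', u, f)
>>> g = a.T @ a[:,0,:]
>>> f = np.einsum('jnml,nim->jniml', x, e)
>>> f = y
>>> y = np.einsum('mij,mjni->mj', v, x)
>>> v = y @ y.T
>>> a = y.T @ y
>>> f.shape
(11,)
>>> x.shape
(19, 11, 11, 19)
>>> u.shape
(7, 11, 11, 19)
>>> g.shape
(7, 11, 7)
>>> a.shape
(11, 11)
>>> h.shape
(7, 7)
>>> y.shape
(19, 11)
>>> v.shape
(19, 19)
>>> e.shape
(11, 7, 11)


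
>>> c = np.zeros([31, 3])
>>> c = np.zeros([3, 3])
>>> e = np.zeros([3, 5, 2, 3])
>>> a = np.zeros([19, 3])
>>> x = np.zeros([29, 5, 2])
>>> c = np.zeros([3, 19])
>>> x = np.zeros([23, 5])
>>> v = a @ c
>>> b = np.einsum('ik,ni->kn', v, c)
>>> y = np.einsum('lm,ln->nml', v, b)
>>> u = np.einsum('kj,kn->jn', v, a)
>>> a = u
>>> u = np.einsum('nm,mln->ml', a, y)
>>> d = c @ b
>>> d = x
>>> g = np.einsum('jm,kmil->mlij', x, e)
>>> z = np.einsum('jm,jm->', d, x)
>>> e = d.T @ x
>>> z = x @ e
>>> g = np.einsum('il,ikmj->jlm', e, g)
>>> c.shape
(3, 19)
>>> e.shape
(5, 5)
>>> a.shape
(19, 3)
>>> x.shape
(23, 5)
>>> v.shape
(19, 19)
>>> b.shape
(19, 3)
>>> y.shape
(3, 19, 19)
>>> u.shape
(3, 19)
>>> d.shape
(23, 5)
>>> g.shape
(23, 5, 2)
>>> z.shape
(23, 5)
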